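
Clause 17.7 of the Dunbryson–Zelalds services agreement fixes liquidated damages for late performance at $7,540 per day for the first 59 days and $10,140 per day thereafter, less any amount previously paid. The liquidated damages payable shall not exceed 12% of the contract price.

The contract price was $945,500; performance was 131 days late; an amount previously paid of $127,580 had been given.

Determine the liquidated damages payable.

$113,460

First 59 days: 59 × $7,540 = $444,860
Remaining days: (131 − 59) × $10,140 = $730,080
Accrued per-day damages: $444,860 + $730,080 = $1,174,940
Less amount previously paid: $1,174,940 − $127,580 = $1,047,360
Cap: 12% of $945,500 = $113,460
Cap at $113,460: $1,047,360 exceeds the cap → $113,460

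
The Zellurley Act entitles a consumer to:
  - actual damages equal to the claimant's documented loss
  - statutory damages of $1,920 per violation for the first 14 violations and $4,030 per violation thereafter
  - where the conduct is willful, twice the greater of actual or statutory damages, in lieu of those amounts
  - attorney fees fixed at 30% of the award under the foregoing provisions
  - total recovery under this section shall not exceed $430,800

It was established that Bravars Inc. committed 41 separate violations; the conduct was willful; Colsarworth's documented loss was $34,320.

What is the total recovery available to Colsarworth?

First 14 violations: 14 × $1,920 = $26,880
Remaining violations: (41 − 14) × $4,030 = $108,810
Statutory damages: $26,880 + $108,810 = $135,690
Greater of actual damages ($34,320) or statutory damages ($135,690): $135,690
Doubled: 2 × $135,690 = $271,380
Attorney fees: 30% of $271,380 = $81,414
Total before cap: $271,380 + $81,414 = $352,794
Cap at $430,800: $352,794 is within the cap, no reduction.

$352,794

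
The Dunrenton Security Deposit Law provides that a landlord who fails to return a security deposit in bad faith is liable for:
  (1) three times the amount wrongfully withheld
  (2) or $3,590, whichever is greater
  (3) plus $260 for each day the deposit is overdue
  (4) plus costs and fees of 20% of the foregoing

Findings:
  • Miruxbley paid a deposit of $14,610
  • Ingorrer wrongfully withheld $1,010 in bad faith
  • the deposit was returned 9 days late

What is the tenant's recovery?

$7,116

Trebled: 3 × $1,010 = $3,030
Minimum $3,590: $3,030 is below the minimum → $3,590
Late-return penalty: 9 × $260 = $2,340
Damages plus late penalty: $3,590 + $2,340 = $5,930
Costs and fees: 20% of $5,930 = $1,186
Total recovery: $5,930 + $1,186 = $7,116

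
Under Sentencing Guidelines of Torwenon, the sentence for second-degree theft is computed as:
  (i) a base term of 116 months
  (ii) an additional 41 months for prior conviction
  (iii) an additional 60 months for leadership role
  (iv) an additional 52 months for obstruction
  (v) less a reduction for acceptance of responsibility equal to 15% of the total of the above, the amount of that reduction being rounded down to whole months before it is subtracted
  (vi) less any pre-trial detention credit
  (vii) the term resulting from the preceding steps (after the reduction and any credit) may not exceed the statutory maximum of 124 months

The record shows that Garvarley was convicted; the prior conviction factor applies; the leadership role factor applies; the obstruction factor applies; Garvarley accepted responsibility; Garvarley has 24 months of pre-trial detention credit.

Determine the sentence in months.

Sentence: 124 months

Prior conviction enhancement: +41 months
Leadership role enhancement: +60 months
Obstruction enhancement: +52 months
Adjusted term: 116 months + 41 months + 60 months + 52 months = 269 months
Acceptance of responsibility reduction: 15% of 269 months = 40 months (rounded down)
After reduction: 269 − 40 = 229 months
Less pre-trial detention credit: 229 months − 24 months = 205 months
Cap at 124 months: 205 months exceeds the cap → 124 months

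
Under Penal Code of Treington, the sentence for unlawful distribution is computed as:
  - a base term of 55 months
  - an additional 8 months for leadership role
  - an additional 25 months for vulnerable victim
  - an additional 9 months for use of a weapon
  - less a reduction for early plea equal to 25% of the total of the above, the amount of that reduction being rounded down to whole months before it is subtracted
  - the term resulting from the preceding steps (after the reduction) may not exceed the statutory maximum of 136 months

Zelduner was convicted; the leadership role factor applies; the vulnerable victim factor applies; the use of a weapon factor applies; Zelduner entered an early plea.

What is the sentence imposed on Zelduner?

Leadership role enhancement: +8 months
Vulnerable victim enhancement: +25 months
Use of a weapon enhancement: +9 months
Adjusted term: 55 months + 8 months + 25 months + 9 months = 97 months
Early plea reduction: 25% of 97 months = 24 months (rounded down)
After reduction: 97 − 24 = 73 months
Cap at 136 months: 73 months is within the cap, no reduction.

73 months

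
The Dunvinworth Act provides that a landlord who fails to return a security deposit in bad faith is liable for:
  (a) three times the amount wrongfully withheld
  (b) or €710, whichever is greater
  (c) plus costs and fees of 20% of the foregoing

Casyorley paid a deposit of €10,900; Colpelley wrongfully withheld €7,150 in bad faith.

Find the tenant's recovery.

€25,740

Trebled: 3 × €7,150 = €21,450
Minimum €710: €21,450 meets the minimum, no increase.
Costs and fees: 20% of €21,450 = €4,290
Total recovery: €21,450 + €4,290 = €25,740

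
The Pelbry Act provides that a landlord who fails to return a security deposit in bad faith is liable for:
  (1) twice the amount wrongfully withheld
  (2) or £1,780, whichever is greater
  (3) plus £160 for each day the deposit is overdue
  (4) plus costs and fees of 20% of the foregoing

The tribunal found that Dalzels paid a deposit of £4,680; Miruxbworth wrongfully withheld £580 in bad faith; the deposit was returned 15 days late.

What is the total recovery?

Doubled: 2 × £580 = £1,160
Minimum £1,780: £1,160 is below the minimum → £1,780
Late-return penalty: 15 × £160 = £2,400
Damages plus late penalty: £1,780 + £2,400 = £4,180
Costs and fees: 20% of £4,180 = £836
Total recovery: £4,180 + £836 = £5,016

£5,016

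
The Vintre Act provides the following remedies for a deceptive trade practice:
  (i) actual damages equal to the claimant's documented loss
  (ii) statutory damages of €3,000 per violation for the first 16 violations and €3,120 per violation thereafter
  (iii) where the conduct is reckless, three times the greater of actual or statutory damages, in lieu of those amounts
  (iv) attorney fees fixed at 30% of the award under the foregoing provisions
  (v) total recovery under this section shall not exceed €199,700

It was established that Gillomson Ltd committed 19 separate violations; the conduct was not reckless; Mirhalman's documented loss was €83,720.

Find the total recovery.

First 16 violations: 16 × €3,000 = €48,000
Remaining violations: (19 − 16) × €3,120 = €9,360
Statutory damages: €48,000 + €9,360 = €57,360
Conduct not reckless: the in-lieu enhancement does not apply.
Actual plus statutory damages: €83,720 + €57,360 = €141,080
Attorney fees: 30% of €141,080 = €42,324
Total before cap: €141,080 + €42,324 = €183,404
Cap at €199,700: €183,404 is within the cap, no reduction.

€183,404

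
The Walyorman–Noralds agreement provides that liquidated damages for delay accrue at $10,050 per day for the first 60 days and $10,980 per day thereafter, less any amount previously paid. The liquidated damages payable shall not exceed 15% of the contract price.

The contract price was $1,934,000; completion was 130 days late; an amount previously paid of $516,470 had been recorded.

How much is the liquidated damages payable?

Liquidated damages: $290,100

First 60 days: 60 × $10,050 = $603,000
Remaining days: (130 − 60) × $10,980 = $768,600
Accrued per-day damages: $603,000 + $768,600 = $1,371,600
Less amount previously paid: $1,371,600 − $516,470 = $855,130
Cap: 15% of $1,934,000 = $290,100
Cap at $290,100: $855,130 exceeds the cap → $290,100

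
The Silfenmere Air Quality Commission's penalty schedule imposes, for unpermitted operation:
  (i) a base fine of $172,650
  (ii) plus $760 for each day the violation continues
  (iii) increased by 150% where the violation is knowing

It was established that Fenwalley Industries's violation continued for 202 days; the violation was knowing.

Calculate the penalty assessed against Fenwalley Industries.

$815,425

Per-day component: 202 × $760 = $153,520
Base plus per-day: $172,650 + $153,520 = $326,170
Enhancement: 150% of $326,170 = $489,255
Enhanced fine: $326,170 + $489,255 = $815,425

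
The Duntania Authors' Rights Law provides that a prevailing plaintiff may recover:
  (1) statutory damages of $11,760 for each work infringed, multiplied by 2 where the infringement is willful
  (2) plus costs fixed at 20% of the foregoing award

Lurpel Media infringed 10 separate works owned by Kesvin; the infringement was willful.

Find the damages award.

$282,240

Statutory damages: 10 × $11,760 = $117,600
Doubled: 2 × $117,600 = $235,200
Costs: 20% of $235,200 = $47,040
Award plus costs: $235,200 + $47,040 = $282,240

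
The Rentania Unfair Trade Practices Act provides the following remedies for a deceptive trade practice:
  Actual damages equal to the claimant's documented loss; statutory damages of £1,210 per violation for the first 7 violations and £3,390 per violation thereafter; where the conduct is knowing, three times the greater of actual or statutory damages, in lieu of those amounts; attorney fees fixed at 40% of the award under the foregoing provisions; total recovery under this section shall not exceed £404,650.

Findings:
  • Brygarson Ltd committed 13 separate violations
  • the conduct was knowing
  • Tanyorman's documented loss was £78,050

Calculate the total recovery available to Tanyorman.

First 7 violations: 7 × £1,210 = £8,470
Remaining violations: (13 − 7) × £3,390 = £20,340
Statutory damages: £8,470 + £20,340 = £28,810
Greater of actual damages (£78,050) or statutory damages (£28,810): £78,050
Trebled: 3 × £78,050 = £234,150
Attorney fees: 40% of £234,150 = £93,660
Total before cap: £234,150 + £93,660 = £327,810
Cap at £404,650: £327,810 is within the cap, no reduction.

£327,810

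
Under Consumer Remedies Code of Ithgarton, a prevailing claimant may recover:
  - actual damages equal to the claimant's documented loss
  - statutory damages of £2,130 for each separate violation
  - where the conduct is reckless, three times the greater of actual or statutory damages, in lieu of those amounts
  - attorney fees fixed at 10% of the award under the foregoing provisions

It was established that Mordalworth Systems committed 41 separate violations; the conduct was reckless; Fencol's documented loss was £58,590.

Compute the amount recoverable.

Statutory damages: 41 × £2,130 = £87,330
Greater of actual damages (£58,590) or statutory damages (£87,330): £87,330
Trebled: 3 × £87,330 = £261,990
Attorney fees: 10% of £261,990 = £26,199
Total recovery: £261,990 + £26,199 = £288,189

£288,189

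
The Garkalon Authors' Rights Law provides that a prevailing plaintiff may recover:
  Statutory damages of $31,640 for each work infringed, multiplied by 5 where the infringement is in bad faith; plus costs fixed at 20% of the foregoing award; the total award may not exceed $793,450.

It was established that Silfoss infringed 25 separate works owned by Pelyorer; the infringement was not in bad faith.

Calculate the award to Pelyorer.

Statutory damages: 25 × $31,640 = $791,000
Infringement not in bad faith: no ×5 enhancement.
Costs: 20% of $791,000 = $158,200
Award plus costs: $791,000 + $158,200 = $949,200
Cap at $793,450: $949,200 exceeds the cap → $793,450

$793,450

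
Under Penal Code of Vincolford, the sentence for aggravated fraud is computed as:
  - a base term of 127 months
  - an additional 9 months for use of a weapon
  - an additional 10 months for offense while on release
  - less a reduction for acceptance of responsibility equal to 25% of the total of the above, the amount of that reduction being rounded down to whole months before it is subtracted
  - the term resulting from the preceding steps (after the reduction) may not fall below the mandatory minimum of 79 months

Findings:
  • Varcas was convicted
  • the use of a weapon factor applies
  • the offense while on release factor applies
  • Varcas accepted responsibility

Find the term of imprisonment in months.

Use of a weapon enhancement: +9 months
Offense while on release enhancement: +10 months
Adjusted term: 127 months + 9 months + 10 months = 146 months
Acceptance of responsibility reduction: 25% of 146 months = 36 months (rounded down)
After reduction: 146 − 36 = 110 months
Minimum 79 months: 110 months meets the minimum, no increase.

110 months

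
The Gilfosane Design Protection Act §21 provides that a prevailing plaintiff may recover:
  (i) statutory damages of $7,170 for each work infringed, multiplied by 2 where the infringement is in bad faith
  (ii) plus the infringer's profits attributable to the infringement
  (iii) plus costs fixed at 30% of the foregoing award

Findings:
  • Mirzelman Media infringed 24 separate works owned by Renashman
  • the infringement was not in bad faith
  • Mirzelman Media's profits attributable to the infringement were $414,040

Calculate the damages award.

Statutory damages: 24 × $7,170 = $172,080
Infringement not in bad faith: no ×2 enhancement.
Combined award: $172,080 + $414,040 = $586,120
Costs: 30% of $586,120 = $175,836
Award plus costs: $586,120 + $175,836 = $761,956

$761,956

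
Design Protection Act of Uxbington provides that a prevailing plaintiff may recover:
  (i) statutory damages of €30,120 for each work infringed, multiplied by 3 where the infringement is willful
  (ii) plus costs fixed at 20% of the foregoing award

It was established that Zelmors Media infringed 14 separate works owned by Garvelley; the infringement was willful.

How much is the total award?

Statutory damages: 14 × €30,120 = €421,680
Trebled: 3 × €421,680 = €1,265,040
Costs: 20% of €1,265,040 = €253,008
Award plus costs: €1,265,040 + €253,008 = €1,518,048

€1,518,048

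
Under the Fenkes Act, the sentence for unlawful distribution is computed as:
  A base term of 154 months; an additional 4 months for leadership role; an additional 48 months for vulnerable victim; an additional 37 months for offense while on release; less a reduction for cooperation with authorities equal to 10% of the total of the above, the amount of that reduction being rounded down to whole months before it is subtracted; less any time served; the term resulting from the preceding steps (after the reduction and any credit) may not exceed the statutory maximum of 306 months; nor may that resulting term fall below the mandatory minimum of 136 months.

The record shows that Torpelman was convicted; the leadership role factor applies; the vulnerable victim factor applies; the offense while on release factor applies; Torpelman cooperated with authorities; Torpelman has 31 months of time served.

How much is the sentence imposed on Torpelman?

Leadership role enhancement: +4 months
Vulnerable victim enhancement: +48 months
Offense while on release enhancement: +37 months
Adjusted term: 154 months + 4 months + 48 months + 37 months = 243 months
Cooperation with authorities reduction: 10% of 243 months = 24 months (rounded down)
After reduction: 243 − 24 = 219 months
Less time served: 219 months − 31 months = 188 months
Cap at 306 months: 188 months is within the cap, no reduction.
Minimum 136 months: 188 months meets the minimum, no increase.

188 months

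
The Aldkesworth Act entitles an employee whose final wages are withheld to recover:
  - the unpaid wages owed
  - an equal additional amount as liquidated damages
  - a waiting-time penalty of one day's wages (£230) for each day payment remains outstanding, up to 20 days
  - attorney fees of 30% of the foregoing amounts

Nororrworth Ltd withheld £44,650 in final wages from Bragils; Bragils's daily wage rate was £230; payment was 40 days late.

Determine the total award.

£122,070

Liquidated damages (equal amount): £44,650
Penalty days: min(40, 20) = 20
Waiting-time penalty: 20 × £230 = £4,600
Subtotal: £44,650 + £44,650 + £4,600 = £93,900
Attorney fees: 30% of £93,900 = £28,170
Total award: £93,900 + £28,170 = £122,070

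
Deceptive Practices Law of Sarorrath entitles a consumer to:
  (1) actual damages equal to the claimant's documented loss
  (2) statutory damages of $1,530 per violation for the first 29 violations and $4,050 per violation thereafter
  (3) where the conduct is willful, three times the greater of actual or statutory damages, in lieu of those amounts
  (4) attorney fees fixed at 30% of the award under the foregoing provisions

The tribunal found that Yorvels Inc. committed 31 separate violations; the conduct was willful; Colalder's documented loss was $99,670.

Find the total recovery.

First 29 violations: 29 × $1,530 = $44,370
Remaining violations: (31 − 29) × $4,050 = $8,100
Statutory damages: $44,370 + $8,100 = $52,470
Greater of actual damages ($99,670) or statutory damages ($52,470): $99,670
Trebled: 3 × $99,670 = $299,010
Attorney fees: 30% of $299,010 = $89,703
Total recovery: $299,010 + $89,703 = $388,713

Total recovery: $388,713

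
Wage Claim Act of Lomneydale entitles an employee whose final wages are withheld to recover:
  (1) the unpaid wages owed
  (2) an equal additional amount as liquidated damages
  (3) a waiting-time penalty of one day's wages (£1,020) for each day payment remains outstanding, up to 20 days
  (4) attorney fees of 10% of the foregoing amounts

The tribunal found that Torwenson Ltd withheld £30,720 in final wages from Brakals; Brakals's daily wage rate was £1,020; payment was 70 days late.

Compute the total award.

£90,024

Liquidated damages (equal amount): £30,720
Penalty days: min(70, 20) = 20
Waiting-time penalty: 20 × £1,020 = £20,400
Subtotal: £30,720 + £30,720 + £20,400 = £81,840
Attorney fees: 10% of £81,840 = £8,184
Total award: £81,840 + £8,184 = £90,024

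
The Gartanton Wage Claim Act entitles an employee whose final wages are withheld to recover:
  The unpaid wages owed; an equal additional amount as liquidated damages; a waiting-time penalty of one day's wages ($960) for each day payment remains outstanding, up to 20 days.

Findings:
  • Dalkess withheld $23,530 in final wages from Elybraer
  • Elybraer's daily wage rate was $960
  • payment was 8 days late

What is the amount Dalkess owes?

Liquidated damages (equal amount): $23,530
Penalty days: min(8, 20) = 8
Waiting-time penalty: 8 × $960 = $7,680
Total award: $23,530 + $23,530 + $7,680 = $54,740

$54,740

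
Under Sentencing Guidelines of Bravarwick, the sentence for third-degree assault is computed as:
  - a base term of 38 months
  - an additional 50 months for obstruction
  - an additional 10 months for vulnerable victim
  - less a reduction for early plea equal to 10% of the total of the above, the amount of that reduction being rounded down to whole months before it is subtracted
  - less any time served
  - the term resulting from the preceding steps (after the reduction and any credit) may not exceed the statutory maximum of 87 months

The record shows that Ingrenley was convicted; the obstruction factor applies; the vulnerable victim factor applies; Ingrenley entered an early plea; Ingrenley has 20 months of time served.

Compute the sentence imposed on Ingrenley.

Sentence: 69 months

Obstruction enhancement: +50 months
Vulnerable victim enhancement: +10 months
Adjusted term: 38 months + 50 months + 10 months = 98 months
Early plea reduction: 10% of 98 months = 9 months (rounded down)
After reduction: 98 − 9 = 89 months
Less time served: 89 months − 20 months = 69 months
Cap at 87 months: 69 months is within the cap, no reduction.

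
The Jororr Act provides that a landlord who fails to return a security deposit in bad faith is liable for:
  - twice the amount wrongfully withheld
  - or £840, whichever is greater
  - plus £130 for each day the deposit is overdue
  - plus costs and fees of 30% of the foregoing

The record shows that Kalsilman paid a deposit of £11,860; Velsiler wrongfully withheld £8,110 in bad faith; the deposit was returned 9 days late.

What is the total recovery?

Recovery: £22,607

Doubled: 2 × £8,110 = £16,220
Minimum £840: £16,220 meets the minimum, no increase.
Late-return penalty: 9 × £130 = £1,170
Damages plus late penalty: £16,220 + £1,170 = £17,390
Costs and fees: 30% of £17,390 = £5,217
Total recovery: £17,390 + £5,217 = £22,607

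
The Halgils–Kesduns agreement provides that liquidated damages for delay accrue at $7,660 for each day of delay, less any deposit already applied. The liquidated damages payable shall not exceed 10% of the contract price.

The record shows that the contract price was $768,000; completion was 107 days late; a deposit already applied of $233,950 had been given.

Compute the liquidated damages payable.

$76,800

Per-day damages: 107 × $7,660 = $819,620
Less deposit already applied: $819,620 − $233,950 = $585,670
Cap: 10% of $768,000 = $76,800
Cap at $76,800: $585,670 exceeds the cap → $76,800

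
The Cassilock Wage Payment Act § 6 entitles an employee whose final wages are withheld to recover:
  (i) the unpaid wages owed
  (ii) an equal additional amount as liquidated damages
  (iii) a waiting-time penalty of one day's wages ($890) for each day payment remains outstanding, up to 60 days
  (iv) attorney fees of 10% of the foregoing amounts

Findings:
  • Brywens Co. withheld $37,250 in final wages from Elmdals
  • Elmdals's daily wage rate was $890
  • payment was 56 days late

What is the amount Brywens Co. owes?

$136,774

Liquidated damages (equal amount): $37,250
Penalty days: min(56, 60) = 56
Waiting-time penalty: 56 × $890 = $49,840
Subtotal: $37,250 + $37,250 + $49,840 = $124,340
Attorney fees: 10% of $124,340 = $12,434
Total award: $124,340 + $12,434 = $136,774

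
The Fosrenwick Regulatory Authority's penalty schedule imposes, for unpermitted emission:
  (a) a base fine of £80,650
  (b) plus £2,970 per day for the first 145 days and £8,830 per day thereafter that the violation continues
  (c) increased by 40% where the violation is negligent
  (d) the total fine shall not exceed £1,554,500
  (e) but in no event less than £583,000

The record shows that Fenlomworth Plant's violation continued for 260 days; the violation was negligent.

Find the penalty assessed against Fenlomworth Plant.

First 145 days: 145 × £2,970 = £430,650
Remaining days: (260 − 145) × £8,830 = £1,015,450
Per-day component: £430,650 + £1,015,450 = £1,446,100
Base plus per-day: £80,650 + £1,446,100 = £1,526,750
Enhancement: 40% of £1,526,750 = £610,700
Enhanced fine: £1,526,750 + £610,700 = £2,137,450
Cap at £1,554,500: £2,137,450 exceeds the cap → £1,554,500
Minimum £583,000: £1,554,500 meets the minimum, no increase.

£1,554,500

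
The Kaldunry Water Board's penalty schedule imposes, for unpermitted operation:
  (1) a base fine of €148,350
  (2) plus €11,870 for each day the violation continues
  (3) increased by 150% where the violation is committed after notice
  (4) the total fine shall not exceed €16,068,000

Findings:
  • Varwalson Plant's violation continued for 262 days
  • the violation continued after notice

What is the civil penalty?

Per-day component: 262 × €11,870 = €3,109,940
Base plus per-day: €148,350 + €3,109,940 = €3,258,290
Enhancement: 150% of €3,258,290 = €4,887,435
Enhanced fine: €3,258,290 + €4,887,435 = €8,145,725
Cap at €16,068,000: €8,145,725 is within the cap, no reduction.

€8,145,725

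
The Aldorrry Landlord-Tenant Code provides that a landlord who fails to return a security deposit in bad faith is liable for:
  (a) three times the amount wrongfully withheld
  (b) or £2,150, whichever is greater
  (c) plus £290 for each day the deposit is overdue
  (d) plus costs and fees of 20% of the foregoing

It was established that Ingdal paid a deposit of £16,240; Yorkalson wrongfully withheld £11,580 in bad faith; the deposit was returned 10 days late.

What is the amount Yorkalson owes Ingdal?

Trebled: 3 × £11,580 = £34,740
Minimum £2,150: £34,740 meets the minimum, no increase.
Late-return penalty: 10 × £290 = £2,900
Damages plus late penalty: £34,740 + £2,900 = £37,640
Costs and fees: 20% of £37,640 = £7,528
Total recovery: £37,640 + £7,528 = £45,168

£45,168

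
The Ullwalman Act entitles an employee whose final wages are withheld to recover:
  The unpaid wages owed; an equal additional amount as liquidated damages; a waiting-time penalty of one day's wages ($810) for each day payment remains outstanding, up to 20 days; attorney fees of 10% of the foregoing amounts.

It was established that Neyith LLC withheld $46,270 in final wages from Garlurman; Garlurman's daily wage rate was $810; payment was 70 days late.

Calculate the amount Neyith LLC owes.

Total award: $119,614

Liquidated damages (equal amount): $46,270
Penalty days: min(70, 20) = 20
Waiting-time penalty: 20 × $810 = $16,200
Subtotal: $46,270 + $46,270 + $16,200 = $108,740
Attorney fees: 10% of $108,740 = $10,874
Total award: $108,740 + $10,874 = $119,614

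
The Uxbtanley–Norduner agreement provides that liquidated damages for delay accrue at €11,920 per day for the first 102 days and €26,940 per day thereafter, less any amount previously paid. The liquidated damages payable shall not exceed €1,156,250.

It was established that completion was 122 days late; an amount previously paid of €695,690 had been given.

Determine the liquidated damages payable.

€1,058,950

First 102 days: 102 × €11,920 = €1,215,840
Remaining days: (122 − 102) × €26,940 = €538,800
Accrued per-day damages: €1,215,840 + €538,800 = €1,754,640
Less amount previously paid: €1,754,640 − €695,690 = €1,058,950
Cap at €1,156,250: €1,058,950 is within the cap, no reduction.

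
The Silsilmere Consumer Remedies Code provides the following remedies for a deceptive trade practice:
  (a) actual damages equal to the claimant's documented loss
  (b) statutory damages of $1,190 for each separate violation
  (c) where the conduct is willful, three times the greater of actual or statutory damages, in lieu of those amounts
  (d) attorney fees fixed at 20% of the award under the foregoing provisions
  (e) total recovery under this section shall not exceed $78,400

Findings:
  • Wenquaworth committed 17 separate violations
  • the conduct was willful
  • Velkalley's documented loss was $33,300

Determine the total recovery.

Statutory damages: 17 × $1,190 = $20,230
Greater of actual damages ($33,300) or statutory damages ($20,230): $33,300
Trebled: 3 × $33,300 = $99,900
Attorney fees: 20% of $99,900 = $19,980
Total before cap: $99,900 + $19,980 = $119,880
Cap at $78,400: $119,880 exceeds the cap → $78,400

$78,400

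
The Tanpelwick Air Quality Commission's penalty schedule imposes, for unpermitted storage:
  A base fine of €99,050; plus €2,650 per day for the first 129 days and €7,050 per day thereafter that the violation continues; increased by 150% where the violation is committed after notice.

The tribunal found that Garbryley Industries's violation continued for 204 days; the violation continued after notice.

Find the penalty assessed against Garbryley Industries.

First 129 days: 129 × €2,650 = €341,850
Remaining days: (204 − 129) × €7,050 = €528,750
Per-day component: €341,850 + €528,750 = €870,600
Base plus per-day: €99,050 + €870,600 = €969,650
Enhancement: 150% of €969,650 = €1,454,475
Enhanced fine: €969,650 + €1,454,475 = €2,424,125

Civil penalty: €2,424,125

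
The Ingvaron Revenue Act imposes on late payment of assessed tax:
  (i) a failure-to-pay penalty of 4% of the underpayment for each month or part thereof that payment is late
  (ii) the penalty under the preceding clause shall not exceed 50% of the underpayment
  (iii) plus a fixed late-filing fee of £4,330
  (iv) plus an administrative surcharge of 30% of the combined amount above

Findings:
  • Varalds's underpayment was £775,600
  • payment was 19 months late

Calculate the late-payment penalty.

Accrued rate: 4% × 19 = 76%, capped at 50% → 50%
Failure-to-pay penalty: 50% of £775,600 = £387,800
Penalty before surcharge: £387,800 + £4,330 = £392,130
Administrative surcharge: 30% of £392,130 = £117,639
Total penalty: £392,130 + £117,639 = £509,769

£509,769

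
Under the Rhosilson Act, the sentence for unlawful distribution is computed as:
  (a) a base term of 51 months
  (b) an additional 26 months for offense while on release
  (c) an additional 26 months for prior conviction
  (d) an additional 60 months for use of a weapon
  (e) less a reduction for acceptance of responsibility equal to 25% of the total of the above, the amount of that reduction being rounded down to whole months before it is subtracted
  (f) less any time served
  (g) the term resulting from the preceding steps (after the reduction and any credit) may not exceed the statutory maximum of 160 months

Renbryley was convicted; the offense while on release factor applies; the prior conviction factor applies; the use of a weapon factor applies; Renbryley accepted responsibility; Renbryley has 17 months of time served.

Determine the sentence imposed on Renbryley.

106 months

Offense while on release enhancement: +26 months
Prior conviction enhancement: +26 months
Use of a weapon enhancement: +60 months
Adjusted term: 51 months + 26 months + 26 months + 60 months = 163 months
Acceptance of responsibility reduction: 25% of 163 months = 40 months (rounded down)
After reduction: 163 − 40 = 123 months
Less time served: 123 months − 17 months = 106 months
Cap at 160 months: 106 months is within the cap, no reduction.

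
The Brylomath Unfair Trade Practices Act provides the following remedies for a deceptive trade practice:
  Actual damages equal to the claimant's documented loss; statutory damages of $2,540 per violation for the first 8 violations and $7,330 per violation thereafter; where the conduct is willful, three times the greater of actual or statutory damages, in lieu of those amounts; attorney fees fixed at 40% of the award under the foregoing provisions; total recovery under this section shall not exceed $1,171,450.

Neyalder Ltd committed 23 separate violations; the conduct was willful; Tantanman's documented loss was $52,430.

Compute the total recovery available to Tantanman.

First 8 violations: 8 × $2,540 = $20,320
Remaining violations: (23 − 8) × $7,330 = $109,950
Statutory damages: $20,320 + $109,950 = $130,270
Greater of actual damages ($52,430) or statutory damages ($130,270): $130,270
Trebled: 3 × $130,270 = $390,810
Attorney fees: 40% of $390,810 = $156,324
Total before cap: $390,810 + $156,324 = $547,134
Cap at $1,171,450: $547,134 is within the cap, no reduction.

Total recovery: $547,134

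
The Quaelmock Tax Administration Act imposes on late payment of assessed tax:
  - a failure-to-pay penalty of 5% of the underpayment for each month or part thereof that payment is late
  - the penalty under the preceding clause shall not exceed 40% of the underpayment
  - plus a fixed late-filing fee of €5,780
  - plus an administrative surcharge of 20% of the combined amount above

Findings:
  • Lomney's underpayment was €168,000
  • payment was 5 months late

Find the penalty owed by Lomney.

Accrued rate: 5% × 5 = 25%, capped at 40% → 25%
Failure-to-pay penalty: 25% of €168,000 = €42,000
Penalty before surcharge: €42,000 + €5,780 = €47,780
Administrative surcharge: 20% of €47,780 = €9,556
Total penalty: €47,780 + €9,556 = €57,336

€57,336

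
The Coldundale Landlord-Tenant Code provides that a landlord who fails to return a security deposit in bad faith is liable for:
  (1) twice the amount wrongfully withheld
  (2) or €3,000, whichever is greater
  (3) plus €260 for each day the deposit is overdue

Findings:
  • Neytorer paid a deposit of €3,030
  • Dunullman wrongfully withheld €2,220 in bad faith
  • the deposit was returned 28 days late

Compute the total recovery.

€11,720

Doubled: 2 × €2,220 = €4,440
Minimum €3,000: €4,440 meets the minimum, no increase.
Late-return penalty: 28 × €260 = €7,280
Damages plus late penalty: €4,440 + €7,280 = €11,720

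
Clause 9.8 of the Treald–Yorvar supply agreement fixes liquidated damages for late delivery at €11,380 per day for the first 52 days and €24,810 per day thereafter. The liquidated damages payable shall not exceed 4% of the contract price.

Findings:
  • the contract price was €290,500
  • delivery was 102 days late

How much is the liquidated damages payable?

First 52 days: 52 × €11,380 = €591,760
Remaining days: (102 − 52) × €24,810 = €1,240,500
Accrued per-day damages: €591,760 + €1,240,500 = €1,832,260
Cap: 4% of €290,500 = €11,620
Cap at €11,620: €1,832,260 exceeds the cap → €11,620

€11,620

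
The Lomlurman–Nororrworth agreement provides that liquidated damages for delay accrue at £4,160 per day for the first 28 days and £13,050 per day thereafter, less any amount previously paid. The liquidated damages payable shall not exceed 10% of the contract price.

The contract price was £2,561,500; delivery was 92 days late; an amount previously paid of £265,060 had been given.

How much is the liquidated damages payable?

£256,150

First 28 days: 28 × £4,160 = £116,480
Remaining days: (92 − 28) × £13,050 = £835,200
Accrued per-day damages: £116,480 + £835,200 = £951,680
Less amount previously paid: £951,680 − £265,060 = £686,620
Cap: 10% of £2,561,500 = £256,150
Cap at £256,150: £686,620 exceeds the cap → £256,150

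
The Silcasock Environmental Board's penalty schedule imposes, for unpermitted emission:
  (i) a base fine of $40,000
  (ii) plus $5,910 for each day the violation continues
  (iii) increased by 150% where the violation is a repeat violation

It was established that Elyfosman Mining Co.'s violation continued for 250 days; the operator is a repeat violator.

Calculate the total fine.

Per-day component: 250 × $5,910 = $1,477,500
Base plus per-day: $40,000 + $1,477,500 = $1,517,500
Enhancement: 150% of $1,517,500 = $2,276,250
Enhanced fine: $1,517,500 + $2,276,250 = $3,793,750

$3,793,750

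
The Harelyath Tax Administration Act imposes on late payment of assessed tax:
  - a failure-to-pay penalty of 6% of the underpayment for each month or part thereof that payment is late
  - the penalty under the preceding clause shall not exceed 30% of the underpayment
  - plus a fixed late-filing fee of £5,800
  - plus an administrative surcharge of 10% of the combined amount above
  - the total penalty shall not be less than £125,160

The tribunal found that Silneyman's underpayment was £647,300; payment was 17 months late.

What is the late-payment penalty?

Accrued rate: 6% × 17 = 102%, capped at 30% → 30%
Failure-to-pay penalty: 30% of £647,300 = £194,190
Penalty before surcharge: £194,190 + £5,800 = £199,990
Administrative surcharge: 10% of £199,990 = £19,999
Total penalty: £199,990 + £19,999 = £219,989
Minimum £125,160: £219,989 meets the minimum, no increase.

£219,989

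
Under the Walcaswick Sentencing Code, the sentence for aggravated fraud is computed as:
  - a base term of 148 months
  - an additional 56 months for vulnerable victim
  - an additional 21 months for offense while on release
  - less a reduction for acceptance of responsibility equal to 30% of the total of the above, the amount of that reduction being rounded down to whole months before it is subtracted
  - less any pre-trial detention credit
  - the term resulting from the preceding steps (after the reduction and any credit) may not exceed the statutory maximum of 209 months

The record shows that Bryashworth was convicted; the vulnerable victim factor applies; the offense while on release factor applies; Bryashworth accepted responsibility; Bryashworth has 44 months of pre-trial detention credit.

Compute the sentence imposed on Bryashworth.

Vulnerable victim enhancement: +56 months
Offense while on release enhancement: +21 months
Adjusted term: 148 months + 56 months + 21 months = 225 months
Acceptance of responsibility reduction: 30% of 225 months = 67 months (rounded down)
After reduction: 225 − 67 = 158 months
Less pre-trial detention credit: 158 months − 44 months = 114 months
Cap at 209 months: 114 months is within the cap, no reduction.

114 months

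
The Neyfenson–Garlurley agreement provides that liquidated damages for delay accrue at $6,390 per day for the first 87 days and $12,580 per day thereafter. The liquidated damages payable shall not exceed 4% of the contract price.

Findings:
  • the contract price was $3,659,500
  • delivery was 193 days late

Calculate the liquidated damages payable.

First 87 days: 87 × $6,390 = $555,930
Remaining days: (193 − 87) × $12,580 = $1,333,480
Accrued per-day damages: $555,930 + $1,333,480 = $1,889,410
Cap: 4% of $3,659,500 = $146,380
Cap at $146,380: $1,889,410 exceeds the cap → $146,380

$146,380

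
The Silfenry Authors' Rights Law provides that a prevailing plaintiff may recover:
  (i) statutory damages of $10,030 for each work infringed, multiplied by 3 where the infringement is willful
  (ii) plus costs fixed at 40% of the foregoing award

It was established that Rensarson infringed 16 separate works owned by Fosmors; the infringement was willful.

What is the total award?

Statutory damages: 16 × $10,030 = $160,480
Trebled: 3 × $160,480 = $481,440
Costs: 40% of $481,440 = $192,576
Award plus costs: $481,440 + $192,576 = $674,016

$674,016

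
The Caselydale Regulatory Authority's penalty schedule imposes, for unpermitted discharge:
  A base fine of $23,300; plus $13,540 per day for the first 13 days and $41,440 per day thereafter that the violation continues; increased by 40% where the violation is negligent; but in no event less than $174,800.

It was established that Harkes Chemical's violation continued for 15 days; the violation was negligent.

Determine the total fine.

First 13 days: 13 × $13,540 = $176,020
Remaining days: (15 − 13) × $41,440 = $82,880
Per-day component: $176,020 + $82,880 = $258,900
Base plus per-day: $23,300 + $258,900 = $282,200
Enhancement: 40% of $282,200 = $112,880
Enhanced fine: $282,200 + $112,880 = $395,080
Minimum $174,800: $395,080 meets the minimum, no increase.

$395,080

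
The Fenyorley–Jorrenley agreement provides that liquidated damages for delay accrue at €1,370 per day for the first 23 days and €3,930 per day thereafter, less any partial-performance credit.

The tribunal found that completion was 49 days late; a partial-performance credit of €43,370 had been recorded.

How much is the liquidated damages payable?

€90,320

First 23 days: 23 × €1,370 = €31,510
Remaining days: (49 − 23) × €3,930 = €102,180
Accrued per-day damages: €31,510 + €102,180 = €133,690
Less partial-performance credit: €133,690 − €43,370 = €90,320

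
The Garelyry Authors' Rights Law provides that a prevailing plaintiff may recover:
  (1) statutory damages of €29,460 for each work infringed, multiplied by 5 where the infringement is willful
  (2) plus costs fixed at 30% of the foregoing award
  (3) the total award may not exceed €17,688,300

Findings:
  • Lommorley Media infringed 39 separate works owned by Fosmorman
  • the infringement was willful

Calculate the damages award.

Statutory damages: 39 × €29,460 = €1,148,940
Multiplied by 5: 5 × €1,148,940 = €5,744,700
Costs: 30% of €5,744,700 = €1,723,410
Award plus costs: €5,744,700 + €1,723,410 = €7,468,110
Cap at €17,688,300: €7,468,110 is within the cap, no reduction.

€7,468,110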